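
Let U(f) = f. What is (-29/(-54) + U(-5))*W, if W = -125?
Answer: 30125/54 ≈ 557.87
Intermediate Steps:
(-29/(-54) + U(-5))*W = (-29/(-54) - 5)*(-125) = (-29*(-1/54) - 5)*(-125) = (29/54 - 5)*(-125) = -241/54*(-125) = 30125/54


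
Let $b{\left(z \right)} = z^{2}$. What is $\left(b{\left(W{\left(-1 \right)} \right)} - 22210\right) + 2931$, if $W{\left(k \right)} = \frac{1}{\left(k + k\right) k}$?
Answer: $- \frac{77115}{4} \approx -19279.0$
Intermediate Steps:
$W{\left(k \right)} = \frac{1}{2 k^{2}}$ ($W{\left(k \right)} = \frac{1}{2 k k} = \frac{\frac{1}{2} \frac{1}{k}}{k} = \frac{1}{2 k^{2}}$)
$\left(b{\left(W{\left(-1 \right)} \right)} - 22210\right) + 2931 = \left(\left(\frac{1}{2 \cdot 1}\right)^{2} - 22210\right) + 2931 = \left(\left(\frac{1}{2} \cdot 1\right)^{2} - 22210\right) + 2931 = \left(\left(\frac{1}{2}\right)^{2} - 22210\right) + 2931 = \left(\frac{1}{4} - 22210\right) + 2931 = - \frac{88839}{4} + 2931 = - \frac{77115}{4}$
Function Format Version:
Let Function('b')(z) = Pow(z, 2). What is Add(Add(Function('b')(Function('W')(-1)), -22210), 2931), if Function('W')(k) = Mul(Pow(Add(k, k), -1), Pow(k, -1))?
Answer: Rational(-77115, 4) ≈ -19279.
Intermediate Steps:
Function('W')(k) = Mul(Rational(1, 2), Pow(k, -2)) (Function('W')(k) = Mul(Pow(Mul(2, k), -1), Pow(k, -1)) = Mul(Mul(Rational(1, 2), Pow(k, -1)), Pow(k, -1)) = Mul(Rational(1, 2), Pow(k, -2)))
Add(Add(Function('b')(Function('W')(-1)), -22210), 2931) = Add(Add(Pow(Mul(Rational(1, 2), Pow(-1, -2)), 2), -22210), 2931) = Add(Add(Pow(Mul(Rational(1, 2), 1), 2), -22210), 2931) = Add(Add(Pow(Rational(1, 2), 2), -22210), 2931) = Add(Add(Rational(1, 4), -22210), 2931) = Add(Rational(-88839, 4), 2931) = Rational(-77115, 4)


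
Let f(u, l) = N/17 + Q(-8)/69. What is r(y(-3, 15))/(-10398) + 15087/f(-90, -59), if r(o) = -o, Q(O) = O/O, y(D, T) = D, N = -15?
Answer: -15334494946/882097 ≈ -17384.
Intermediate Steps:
Q(O) = 1
f(u, l) = -1018/1173 (f(u, l) = -15/17 + 1/69 = -1018/1173)
r(y(-3, 15))/(-10398) + 15087/f(-90, -59) = -1*(-3)/(-10398) + 15087/(-1018/1173) = 3*(-1/10398) + 15087*(-1173/1018) = -1/3466 - 17697051/1018 = -15334494946/882097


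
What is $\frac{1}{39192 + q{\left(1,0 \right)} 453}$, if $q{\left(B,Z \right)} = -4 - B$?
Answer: $\frac{1}{36927} \approx 2.708 \cdot 10^{-5}$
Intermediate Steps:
$\frac{1}{39192 + q{\left(1,0 \right)} 453} = \frac{1}{39192 + \left(-4 - 1\right) 453} = \frac{1}{39192 - 2265} = \frac{1}{36927}$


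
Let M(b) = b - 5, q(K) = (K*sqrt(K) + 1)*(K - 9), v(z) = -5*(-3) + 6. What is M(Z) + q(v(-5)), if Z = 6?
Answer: 13 + 252*sqrt(21) ≈ 1167.8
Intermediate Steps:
v(z) = 21 (v(z) = 15 + 6 = 21)
q(K) = (1 + K**(3/2))*(-9 + K) (q(K) = (K**(3/2) + 1)*(-9 + K) = (1 + K**(3/2))*(-9 + K))
M(b) = -5 + b
M(Z) + q(v(-5)) = (-5 + 6) + (-9 + 21 + 21**(5/2) - 189*sqrt(21)) = 1 + (-9 + 21 + 441*sqrt(21) - 189*sqrt(21)) = 1 + (12 + 252*sqrt(21)) = 13 + 252*sqrt(21)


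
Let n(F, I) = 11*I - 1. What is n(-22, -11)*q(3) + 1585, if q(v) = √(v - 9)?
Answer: 1585 - 122*I*√6 ≈ 1585.0 - 298.84*I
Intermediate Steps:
n(F, I) = -1 + 11*I
q(v) = √(-9 + v)
n(-22, -11)*q(3) + 1585 = (-1 + 11*(-11))*√(-9 + 3) + 1585 = (-1 - 121)*√(-6) + 1585 = -122*I*√6 + 1585 = 1585 - 122*I*√6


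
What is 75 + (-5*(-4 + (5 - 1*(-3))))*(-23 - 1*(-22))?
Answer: 95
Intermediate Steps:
75 + (-5*(-4 + (5 - 1*(-3))))*(-23 - 1*(-22)) = 75 + (-5*(-4 + (5 + 3)))*(-23 + 22) = 75 - 5*(-4 + 8)*(-1) = 75 - 5*4*(-1) = 75 - 20*(-1) = 75 + 20 = 95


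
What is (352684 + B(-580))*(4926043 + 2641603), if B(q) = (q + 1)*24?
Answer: 2563827653048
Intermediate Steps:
B(q) = 24 + 24*q (B(q) = (1 + q)*24 = 24 + 24*q)
(352684 + B(-580))*(4926043 + 2641603) = (352684 + (24 + 24*(-580)))*(4926043 + 2641603) = (352684 + (24 - 13920))*7567646 = (352684 - 13896)*7567646 = 338788*7567646 = 2563827653048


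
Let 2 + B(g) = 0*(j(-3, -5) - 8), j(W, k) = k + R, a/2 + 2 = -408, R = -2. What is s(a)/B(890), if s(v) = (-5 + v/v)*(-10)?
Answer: -20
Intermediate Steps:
a = -820 (a = -4 + 2*(-408) = -4 - 816 = -820)
j(W, k) = -2 + k (j(W, k) = k - 2 = -2 + k)
s(v) = 40 (s(v) = (-5 + 1)*(-10) = -4*(-10) = 40)
B(g) = -2 (B(g) = -2 + 0*((-2 - 5) - 8) = -2 + 0*(-7 - 8) = -2 + 0*(-15) = -2 + 0 = -2)
s(a)/B(890) = 40/(-2) = 40*(-1/2) = -20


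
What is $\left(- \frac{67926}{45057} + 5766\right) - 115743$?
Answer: $- \frac{1651767205}{15019} \approx -1.0998 \cdot 10^{5}$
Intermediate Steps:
$\left(- \frac{67926}{45057} + 5766\right) - 115743 = \left(\left(-67926\right) \frac{1}{45057} + 5766\right) + \left(\left(-120 + 1105\right) - 116728\right) = \left(- \frac{22642}{15019} + 5766\right) + \left(985 - 116728\right) = \frac{86576912}{15019} - 115743 = - \frac{1651767205}{15019}$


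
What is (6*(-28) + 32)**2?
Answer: 18496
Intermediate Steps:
(6*(-28) + 32)**2 = (-168 + 32)**2 = (-136)**2 = 18496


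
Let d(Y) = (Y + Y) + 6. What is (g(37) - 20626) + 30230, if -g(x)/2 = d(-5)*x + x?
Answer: 9826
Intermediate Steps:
d(Y) = 6 + 2*Y (d(Y) = 2*Y + 6 = 6 + 2*Y)
g(x) = 6*x (g(x) = -2*((6 + 2*(-5))*x + x) = -2*((6 - 10)*x + x) = -2*(-4*x + x) = -(-6)*x = 6*x)
(g(37) - 20626) + 30230 = (6*37 - 20626) + 30230 = (222 - 20626) + 30230 = -20404 + 30230 = 9826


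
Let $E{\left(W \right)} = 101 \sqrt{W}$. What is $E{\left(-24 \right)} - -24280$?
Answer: $24280 + 202 i \sqrt{6} \approx 24280.0 + 494.8 i$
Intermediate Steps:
$E{\left(-24 \right)} - -24280 = 101 \sqrt{-24} - -24280 = 101 \cdot 2 i \sqrt{6} + 24280 = 202 i \sqrt{6} + 24280 = 24280 + 202 i \sqrt{6}$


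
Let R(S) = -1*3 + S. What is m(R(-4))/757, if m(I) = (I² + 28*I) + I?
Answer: -154/757 ≈ -0.20343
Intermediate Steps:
R(S) = -3 + S
m(I) = I² + 29*I
m(R(-4))/757 = ((-3 - 4)*(29 + (-3 - 4)))/757 = -7*(29 - 7)*(1/757) = -7*22*(1/757) = -154*1/757 = -154/757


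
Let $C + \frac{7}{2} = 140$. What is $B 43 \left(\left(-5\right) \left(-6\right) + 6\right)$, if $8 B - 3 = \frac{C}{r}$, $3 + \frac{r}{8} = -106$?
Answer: $\frac{1919133}{3488} \approx 550.21$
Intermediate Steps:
$r = -872$ ($r = -24 + 8 \left(-106\right) = -24 - 848 = -872$)
$C = \frac{273}{2}$ ($C = - \frac{7}{2} + 140 = \frac{273}{2} \approx 136.5$)
$B = \frac{4959}{13952}$ ($B = \frac{3}{8} + \frac{\frac{273}{2} \frac{1}{-872}}{8} = \frac{3}{8} + \frac{\frac{273}{2} \left(- \frac{1}{872}\right)}{8} = \frac{3}{8} + \frac{1}{8} \left(- \frac{273}{1744}\right) = \frac{3}{8} - \frac{273}{13952} = \frac{4959}{13952} \approx 0.35543$)
$B 43 \left(\left(-5\right) \left(-6\right) + 6\right) = \frac{4959}{13952} \cdot 43 \left(\left(-5\right) \left(-6\right) + 6\right) = \frac{213237 \left(30 + 6\right)}{13952} = \frac{213237}{13952} \cdot 36 = \frac{1919133}{3488}$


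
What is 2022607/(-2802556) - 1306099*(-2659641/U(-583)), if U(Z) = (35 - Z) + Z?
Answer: 9735391377589781959/98089460 ≈ 9.9250e+10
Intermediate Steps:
U(Z) = 35
2022607/(-2802556) - 1306099*(-2659641/U(-583)) = 2022607/(-2802556) - 1306099/(35/(-2659641)) = 2022607*(-1/2802556) - 1306099/(35*(-1/2659641)) = -2022607/2802556 - 1306099/(-35/2659641) = -2022607/2802556 - 1306099*(-2659641/35) = -2022607/2802556 + 3473754450459/35 = 9735391377589781959/98089460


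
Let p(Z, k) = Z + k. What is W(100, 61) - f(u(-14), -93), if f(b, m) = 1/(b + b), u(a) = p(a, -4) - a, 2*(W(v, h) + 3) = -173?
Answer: -715/8 ≈ -89.375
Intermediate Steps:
W(v, h) = -179/2 (W(v, h) = -3 + (½)*(-173) = -3 - 173/2 = -179/2)
u(a) = -4 (u(a) = (a - 4) - a = (-4 + a) - a = -4)
f(b, m) = 1/(2*b)
W(100, 61) - f(u(-14), -93) = -179/2 - 1/(2*(-4)) = -179/2 - (-1)/(2*4) = -179/2 - 1*(-⅛) = -179/2 + ⅛ = -715/8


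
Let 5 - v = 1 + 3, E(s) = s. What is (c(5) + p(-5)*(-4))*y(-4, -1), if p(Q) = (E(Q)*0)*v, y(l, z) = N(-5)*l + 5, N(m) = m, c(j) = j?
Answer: 125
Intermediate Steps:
v = 1 (v = 5 - (1 + 3) = 5 - 1*4 = 5 - 4 = 1)
y(l, z) = 5 - 5*l (y(l, z) = -5*l + 5 = 5 - 5*l)
p(Q) = 0 (p(Q) = (Q*0)*1 = 0*1 = 0)
(c(5) + p(-5)*(-4))*y(-4, -1) = (5 + 0*(-4))*(5 - 5*(-4)) = (5 + 0)*(5 + 20) = 5*25 = 125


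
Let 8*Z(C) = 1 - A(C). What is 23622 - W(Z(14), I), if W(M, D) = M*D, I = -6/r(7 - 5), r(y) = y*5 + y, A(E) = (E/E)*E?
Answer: 377939/16 ≈ 23621.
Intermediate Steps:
A(E) = E (A(E) = 1*E = E)
r(y) = 6*y (r(y) = 5*y + y = 6*y)
I = -½ (I = -6*1/(6*(7 - 5)) = -6/(6*2) = -6/12 = -6*1/12 = -½ ≈ -0.50000)
Z(C) = ⅛ - C/8 (Z(C) = (1 - C)/8 = ⅛ - C/8)
W(M, D) = D*M
23622 - W(Z(14), I) = 23622 - (-1)*(⅛ - ⅛*14)/2 = 23622 - (-1)*(⅛ - 7/4)/2 = 23622 - (-1)*(-13)/(2*8) = 23622 - 1*13/16 = 23622 - 13/16 = 377939/16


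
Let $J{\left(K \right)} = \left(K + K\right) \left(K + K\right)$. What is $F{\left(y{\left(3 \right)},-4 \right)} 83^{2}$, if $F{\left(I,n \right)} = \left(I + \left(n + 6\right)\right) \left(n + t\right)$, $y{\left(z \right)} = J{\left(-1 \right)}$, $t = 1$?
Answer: $-124002$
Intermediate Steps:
$J{\left(K \right)} = 4 K^{2}$ ($J{\left(K \right)} = 2 K 2 K = 4 K^{2}$)
$y{\left(z \right)} = 4$ ($y{\left(z \right)} = 4 \left(-1\right)^{2} = 4 \cdot 1 = 4$)
$F{\left(I,n \right)} = \left(1 + n\right) \left(6 + I + n\right)$ ($F{\left(I,n \right)} = \left(I + \left(n + 6\right)\right) \left(n + 1\right) = \left(I + \left(6 + n\right)\right) \left(1 + n\right) = \left(6 + I + n\right) \left(1 + n\right) = \left(1 + n\right) \left(6 + I + n\right)$)
$F{\left(y{\left(3 \right)},-4 \right)} 83^{2} = \left(6 + 4 + \left(-4\right)^{2} + 7 \left(-4\right) + 4 \left(-4\right)\right) 83^{2} = \left(6 + 4 + 16 - 28 - 16\right) 6889 = \left(-18\right) 6889 = -124002$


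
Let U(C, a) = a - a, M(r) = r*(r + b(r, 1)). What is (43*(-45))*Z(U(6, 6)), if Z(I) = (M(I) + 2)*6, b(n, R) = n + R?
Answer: -23220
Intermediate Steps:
b(n, R) = R + n
M(r) = r*(1 + 2*r) (M(r) = r*(r + (1 + r)) = r*(1 + 2*r))
U(C, a) = 0
Z(I) = 12 + 6*I*(1 + 2*I) (Z(I) = (I*(1 + 2*I) + 2)*6 = (2 + I*(1 + 2*I))*6 = 12 + 6*I*(1 + 2*I))
(43*(-45))*Z(U(6, 6)) = (43*(-45))*(12 + 6*0*(1 + 2*0)) = -1935*(12 + 6*0*(1 + 0)) = -1935*(12 + 6*0*1) = -1935*(12 + 0) = -1935*12 = -23220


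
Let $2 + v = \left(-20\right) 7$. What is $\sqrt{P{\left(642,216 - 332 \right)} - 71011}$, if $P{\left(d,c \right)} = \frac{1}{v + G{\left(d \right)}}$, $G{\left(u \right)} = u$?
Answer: $\frac{i \sqrt{177527495}}{50} \approx 266.48 i$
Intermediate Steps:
$v = -142$ ($v = -2 - 140 = -142$)
$P{\left(d,c \right)} = \frac{1}{-142 + d}$
$\sqrt{P{\left(642,216 - 332 \right)} - 71011} = \sqrt{\frac{1}{-142 + 642} - 71011} = \sqrt{\frac{1}{500} - 71011} = \sqrt{- \frac{35505499}{500}} = \frac{i \sqrt{177527495}}{50}$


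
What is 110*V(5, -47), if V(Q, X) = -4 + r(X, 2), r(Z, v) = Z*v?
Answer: -10780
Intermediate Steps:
V(Q, X) = -4 + 2*X (V(Q, X) = -4 + X*2 = -4 + 2*X)
110*V(5, -47) = 110*(-4 + 2*(-47)) = 110*(-4 - 94) = 110*(-98) = -10780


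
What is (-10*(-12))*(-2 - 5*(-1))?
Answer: 360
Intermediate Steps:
(-10*(-12))*(-2 - 5*(-1)) = 120*(-2 - 1*(-5)) = 120*(-2 + 5) = 120*3 = 360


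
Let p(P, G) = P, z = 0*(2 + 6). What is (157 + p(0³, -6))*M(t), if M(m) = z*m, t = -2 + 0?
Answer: 0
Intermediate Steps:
t = -2
z = 0 (z = 0*8 = 0)
M(m) = 0 (M(m) = 0*m = 0)
(157 + p(0³, -6))*M(t) = (157 + 0³)*0 = (157 + 0)*0 = 157*0 = 0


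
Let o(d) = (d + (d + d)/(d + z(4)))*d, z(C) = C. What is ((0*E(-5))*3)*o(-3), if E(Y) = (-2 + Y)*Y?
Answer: 0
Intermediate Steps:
E(Y) = Y*(-2 + Y)
o(d) = d*(d + 2*d/(4 + d)) (o(d) = (d + (d + d)/(d + 4))*d = (d + (2*d)/(4 + d))*d = (d + 2*d/(4 + d))*d = d*(d + 2*d/(4 + d)))
((0*E(-5))*3)*o(-3) = ((0*(-5*(-2 - 5)))*3)*((-3)**2*(6 - 3)/(4 - 3)) = ((0*(-5*(-7)))*3)*(9*3/1) = ((0*35)*3)*(9*1*3) = (0*3)*27 = 0*27 = 0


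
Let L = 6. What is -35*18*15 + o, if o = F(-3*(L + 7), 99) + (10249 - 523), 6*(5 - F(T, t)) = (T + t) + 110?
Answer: 758/3 ≈ 252.67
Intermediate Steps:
F(T, t) = -40/3 - T/6 - t/6 (F(T, t) = 5 - ((T + t) + 110)/6 = 5 - (110 + T + t)/6 = 5 + (-55/3 - T/6 - t/6) = -40/3 - T/6 - t/6)
o = 29108/3 (o = (-40/3 - (-1)*(6 + 7)/2 - ⅙*99) + (10249 - 523) = (-40/3 - (-1)*13/2 - 33/2) + 9726 = (-40/3 - ⅙*(-39) - 33/2) + 9726 = (-40/3 + 13/2 - 33/2) + 9726 = -70/3 + 9726 = 29108/3 ≈ 9702.7)
-35*18*15 + o = -35*18*15 + 29108/3 = -630*15 + 29108/3 = -9450 + 29108/3 = 758/3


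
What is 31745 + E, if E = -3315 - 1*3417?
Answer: 25013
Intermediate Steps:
E = -6732 (E = -3315 - 3417 = -6732)
31745 + E = 31745 - 6732 = 25013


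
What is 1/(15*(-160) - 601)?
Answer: -1/3001 ≈ -0.00033322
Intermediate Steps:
1/(15*(-160) - 601) = 1/(-2400 - 601) = 1/(-3001) = -1/3001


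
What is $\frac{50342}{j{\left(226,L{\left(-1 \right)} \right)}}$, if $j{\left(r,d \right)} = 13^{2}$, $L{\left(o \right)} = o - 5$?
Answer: $\frac{50342}{169} \approx 297.88$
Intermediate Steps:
$L{\left(o \right)} = -5 + o$
$j{\left(r,d \right)} = 169$
$\frac{50342}{j{\left(226,L{\left(-1 \right)} \right)}} = \frac{50342}{169}$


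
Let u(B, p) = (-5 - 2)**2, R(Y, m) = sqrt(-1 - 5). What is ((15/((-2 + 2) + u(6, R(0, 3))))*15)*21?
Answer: 675/7 ≈ 96.429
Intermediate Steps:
R(Y, m) = I*sqrt(6) (R(Y, m) = sqrt(-6) = I*sqrt(6))
u(B, p) = 49 (u(B, p) = (-7)**2 = 49)
((15/((-2 + 2) + u(6, R(0, 3))))*15)*21 = ((15/((-2 + 2) + 49))*15)*21 = ((15/(0 + 49))*15)*21 = ((15/49)*15)*21 = (225/49)*21 = 675/7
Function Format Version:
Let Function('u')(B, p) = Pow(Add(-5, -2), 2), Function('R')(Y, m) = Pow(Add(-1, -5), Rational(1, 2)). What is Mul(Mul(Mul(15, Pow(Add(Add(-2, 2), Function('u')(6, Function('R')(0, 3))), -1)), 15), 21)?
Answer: Rational(675, 7) ≈ 96.429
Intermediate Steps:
Function('R')(Y, m) = Mul(I, Pow(6, Rational(1, 2))) (Function('R')(Y, m) = Pow(-6, Rational(1, 2)) = Mul(I, Pow(6, Rational(1, 2))))
Function('u')(B, p) = 49 (Function('u')(B, p) = Pow(-7, 2) = 49)
Mul(Mul(Mul(15, Pow(Add(Add(-2, 2), Function('u')(6, Function('R')(0, 3))), -1)), 15), 21) = Mul(Mul(Mul(15, Pow(Add(Add(-2, 2), 49), -1)), 15), 21) = Mul(Mul(Mul(15, Pow(Add(0, 49), -1)), 15), 21) = Mul(Mul(Mul(15, Pow(49, -1)), 15), 21) = Mul(Mul(Mul(15, Rational(1, 49)), 15), 21) = Mul(Mul(Rational(15, 49), 15), 21) = Mul(Rational(225, 49), 21) = Rational(675, 7)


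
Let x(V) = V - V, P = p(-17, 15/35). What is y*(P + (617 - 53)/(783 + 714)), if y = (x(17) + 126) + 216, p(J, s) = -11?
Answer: -1812942/499 ≈ -3633.1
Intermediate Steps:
P = -11
x(V) = 0
y = 342 (y = (0 + 126) + 216 = 126 + 216 = 342)
y*(P + (617 - 53)/(783 + 714)) = 342*(-11 + (617 - 53)/(783 + 714)) = 342*(-11 + 564/1497) = 342*(-11 + 564*(1/1497)) = 342*(-11 + 188/499) = 342*(-5301/499) = -1812942/499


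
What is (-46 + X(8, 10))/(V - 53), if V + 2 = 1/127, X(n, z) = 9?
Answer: 4699/6984 ≈ 0.67282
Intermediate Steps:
V = -253/127 (V = -2 + 1/127 = -253/127 ≈ -1.9921)
(-46 + X(8, 10))/(V - 53) = (-46 + 9)/(-253/127 - 53) = -37/(-6984/127) = -37*(-127/6984) = 4699/6984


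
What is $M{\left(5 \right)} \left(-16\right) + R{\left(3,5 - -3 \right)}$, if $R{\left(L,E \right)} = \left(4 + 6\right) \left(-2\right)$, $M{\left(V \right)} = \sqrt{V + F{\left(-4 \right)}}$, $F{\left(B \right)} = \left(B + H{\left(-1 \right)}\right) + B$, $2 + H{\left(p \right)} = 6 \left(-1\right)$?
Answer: $-20 - 16 i \sqrt{11} \approx -20.0 - 53.066 i$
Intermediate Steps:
$H{\left(p \right)} = -8$ ($H{\left(p \right)} = -2 + 6 \left(-1\right) = -2 - 6 = -8$)
$F{\left(B \right)} = -8 + 2 B$ ($F{\left(B \right)} = \left(B - 8\right) + B = \left(-8 + B\right) + B = -8 + 2 B$)
$M{\left(V \right)} = \sqrt{-16 + V}$ ($M{\left(V \right)} = \sqrt{V + \left(-8 + 2 \left(-4\right)\right)} = \sqrt{V - 16} = \sqrt{-16 + V}$)
$R{\left(L,E \right)} = -20$ ($R{\left(L,E \right)} = 10 \left(-2\right) = -20$)
$M{\left(5 \right)} \left(-16\right) + R{\left(3,5 - -3 \right)} = \sqrt{-16 + 5} \left(-16\right) - 20 = \sqrt{-11} \left(-16\right) - 20 = i \sqrt{11} \left(-16\right) - 20 = - 16 i \sqrt{11} - 20 = -20 - 16 i \sqrt{11}$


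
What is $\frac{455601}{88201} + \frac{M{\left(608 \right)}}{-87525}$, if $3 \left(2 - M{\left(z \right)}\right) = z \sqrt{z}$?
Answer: $\frac{39876301123}{7719792525} + \frac{2432 \sqrt{38}}{262575} \approx 5.2226$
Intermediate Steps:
$M{\left(z \right)} = 2 - \frac{z^{\frac{3}{2}}}{3}$ ($M{\left(z \right)} = 2 - \frac{z \sqrt{z}}{3} = 2 - \frac{z^{\frac{3}{2}}}{3}$)
$\frac{455601}{88201} + \frac{M{\left(608 \right)}}{-87525} = \frac{455601}{88201} + \frac{2 - \frac{608^{\frac{3}{2}}}{3}}{-87525} = 455601 \cdot \frac{1}{88201} + \left(2 - \frac{2432 \sqrt{38}}{3}\right) \left(- \frac{1}{87525}\right) = \frac{455601}{88201} + \left(2 - \frac{2432 \sqrt{38}}{3}\right) \left(- \frac{1}{87525}\right) = \frac{455601}{88201} - \left(\frac{2}{87525} - \frac{2432 \sqrt{38}}{262575}\right) = \frac{39876301123}{7719792525} + \frac{2432 \sqrt{38}}{262575}$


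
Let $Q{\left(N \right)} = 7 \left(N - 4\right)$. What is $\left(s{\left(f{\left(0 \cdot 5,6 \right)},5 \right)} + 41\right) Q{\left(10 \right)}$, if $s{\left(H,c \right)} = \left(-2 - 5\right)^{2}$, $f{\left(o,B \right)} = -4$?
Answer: $3780$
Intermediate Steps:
$s{\left(H,c \right)} = 49$ ($s{\left(H,c \right)} = \left(-7\right)^{2} = 49$)
$Q{\left(N \right)} = -28 + 7 N$ ($Q{\left(N \right)} = 7 \left(-4 + N\right) = -28 + 7 N$)
$\left(s{\left(f{\left(0 \cdot 5,6 \right)},5 \right)} + 41\right) Q{\left(10 \right)} = \left(49 + 41\right) \left(-28 + 7 \cdot 10\right) = 90 \left(-28 + 70\right) = 90 \cdot 42 = 3780$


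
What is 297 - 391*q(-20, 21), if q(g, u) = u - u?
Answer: 297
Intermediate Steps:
q(g, u) = 0
297 - 391*q(-20, 21) = 297 - 391*0 = 297 + 0 = 297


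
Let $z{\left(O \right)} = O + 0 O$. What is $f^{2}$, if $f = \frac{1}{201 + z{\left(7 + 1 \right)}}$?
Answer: $\frac{1}{43681} \approx 2.2893 \cdot 10^{-5}$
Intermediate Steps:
$z{\left(O \right)} = O$ ($z{\left(O \right)} = O + 0 = O$)
$f = \frac{1}{209}$ ($f = \frac{1}{201 + \left(7 + 1\right)} = \frac{1}{201 + 8} = \frac{1}{209} \approx 0.0047847$)
$f^{2} = \left(\frac{1}{209}\right)^{2} = \frac{1}{43681}$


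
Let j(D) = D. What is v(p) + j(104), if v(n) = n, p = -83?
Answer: 21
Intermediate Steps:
v(p) + j(104) = -83 + 104 = 21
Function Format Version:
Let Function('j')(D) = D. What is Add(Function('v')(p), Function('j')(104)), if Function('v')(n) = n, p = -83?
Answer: 21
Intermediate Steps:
Add(Function('v')(p), Function('j')(104)) = Add(-83, 104) = 21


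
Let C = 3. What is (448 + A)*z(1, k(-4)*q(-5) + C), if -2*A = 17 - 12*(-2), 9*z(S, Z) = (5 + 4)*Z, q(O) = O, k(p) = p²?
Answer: -65835/2 ≈ -32918.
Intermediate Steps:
z(S, Z) = Z (z(S, Z) = ((5 + 4)*Z)/9 = (9*Z)/9 = Z)
A = -41/2 (A = -(17 - 12*(-2))/2 = -(17 + 24)/2 = -½*41 = -41/2 ≈ -20.500)
(448 + A)*z(1, k(-4)*q(-5) + C) = (448 - 41/2)*((-4)²*(-5) + 3) = 855*(16*(-5) + 3)/2 = 855*(-80 + 3)/2 = (855/2)*(-77) = -65835/2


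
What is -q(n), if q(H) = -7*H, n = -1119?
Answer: -7833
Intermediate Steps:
-q(n) = -(-7)*(-1119) = -1*7833 = -7833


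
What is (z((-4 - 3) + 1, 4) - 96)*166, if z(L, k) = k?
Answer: -15272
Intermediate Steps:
(z((-4 - 3) + 1, 4) - 96)*166 = (4 - 96)*166 = -92*166 = -15272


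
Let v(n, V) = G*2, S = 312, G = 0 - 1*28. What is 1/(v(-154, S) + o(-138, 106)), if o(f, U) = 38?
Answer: -1/18 ≈ -0.055556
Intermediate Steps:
G = -28 (G = 0 - 28 = -28)
v(n, V) = -56 (v(n, V) = -28*2 = -56)
1/(v(-154, S) + o(-138, 106)) = 1/(-56 + 38) = 1/(-18) = -1/18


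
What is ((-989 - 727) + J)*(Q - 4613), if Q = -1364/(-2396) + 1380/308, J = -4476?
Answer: 1316001159504/46123 ≈ 2.8532e+7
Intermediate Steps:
Q = 232912/46123 (Q = -1364*(-1/2396) + 1380*(1/308) = 341/599 + 345/77 = 232912/46123 ≈ 5.0498)
((-989 - 727) + J)*(Q - 4613) = ((-989 - 727) - 4476)*(232912/46123 - 4613) = (-1716 - 4476)*(-212532487/46123) = -6192*(-212532487/46123) = 1316001159504/46123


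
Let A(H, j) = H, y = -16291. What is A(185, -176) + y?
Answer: -16106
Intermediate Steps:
A(185, -176) + y = 185 - 16291 = -16106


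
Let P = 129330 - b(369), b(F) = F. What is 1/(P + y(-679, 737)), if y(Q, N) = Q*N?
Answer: -1/371462 ≈ -2.6921e-6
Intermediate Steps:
y(Q, N) = N*Q
P = 128961 (P = 129330 - 1*369 = 129330 - 369 = 128961)
1/(P + y(-679, 737)) = 1/(128961 + 737*(-679)) = 1/(128961 - 500423) = 1/(-371462) = -1/371462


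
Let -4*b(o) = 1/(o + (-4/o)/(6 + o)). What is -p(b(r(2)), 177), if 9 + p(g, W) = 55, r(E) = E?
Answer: -46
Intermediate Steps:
b(o) = -1/(4*(o - 4/(o*(6 + o)))) (b(o) = -1/(4*(o + (-4/o)/(6 + o))) = -1/(4*(o - 4/(o*(6 + o)))))
p(g, W) = 46 (p(g, W) = -9 + 55 = 46)
-p(b(r(2)), 177) = -1*46 = -46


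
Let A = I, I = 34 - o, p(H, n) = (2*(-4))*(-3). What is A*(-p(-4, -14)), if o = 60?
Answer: 624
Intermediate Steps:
p(H, n) = 24 (p(H, n) = -8*(-3) = 24)
I = -26 (I = 34 - 1*60 = 34 - 60 = -26)
A = -26
A*(-p(-4, -14)) = -(-26)*24 = -26*(-24) = 624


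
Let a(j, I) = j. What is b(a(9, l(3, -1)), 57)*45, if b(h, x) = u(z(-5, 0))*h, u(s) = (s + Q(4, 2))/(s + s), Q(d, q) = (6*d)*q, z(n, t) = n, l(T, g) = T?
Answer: -3483/2 ≈ -1741.5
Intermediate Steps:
Q(d, q) = 6*d*q
u(s) = (48 + s)/(2*s) (u(s) = (s + 6*4*2)/(s + s) = (s + 48)/((2*s)) = (48 + s)*(1/(2*s)) = (48 + s)/(2*s))
b(h, x) = -43*h/10 (b(h, x) = ((½)*(48 - 5)/(-5))*h = ((½)*(-⅕)*43)*h = -43*h/10)
b(a(9, l(3, -1)), 57)*45 = -43/10*9*45 = -387/10*45 = -3483/2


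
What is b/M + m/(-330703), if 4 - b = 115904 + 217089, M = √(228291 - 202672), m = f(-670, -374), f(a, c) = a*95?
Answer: 63650/330703 - 332989*√25619/25619 ≈ -2080.2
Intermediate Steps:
f(a, c) = 95*a
m = -63650 (m = 95*(-670) = -63650)
M = √25619 ≈ 160.06
b = -332989 (b = 4 - (115904 + 217089) = 4 - 1*332993 = 4 - 332993 = -332989)
b/M + m/(-330703) = -332989*√25619/25619 - 63650/(-330703) = -332989*√25619/25619 - 63650*(-1/330703) = -332989*√25619/25619 + 63650/330703 = 63650/330703 - 332989*√25619/25619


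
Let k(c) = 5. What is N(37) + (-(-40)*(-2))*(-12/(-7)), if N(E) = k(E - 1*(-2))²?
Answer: -785/7 ≈ -112.14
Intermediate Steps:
N(E) = 25 (N(E) = 5² = 25)
N(37) + (-(-40)*(-2))*(-12/(-7)) = 25 + (-(-40)*(-2))*(-12/(-7)) = 25 + (-8*10)*(-12*(-⅐)) = 25 - 80*12/7 = 25 - 960/7 = -785/7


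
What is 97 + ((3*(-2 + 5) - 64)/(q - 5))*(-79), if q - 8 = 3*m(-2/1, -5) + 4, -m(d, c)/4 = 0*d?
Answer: 5024/7 ≈ 717.71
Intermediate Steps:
m(d, c) = 0 (m(d, c) = -0*d = -4*0 = 0)
q = 12 (q = 8 + (3*0 + 4) = 8 + (0 + 4) = 8 + 4 = 12)
97 + ((3*(-2 + 5) - 64)/(q - 5))*(-79) = 97 + ((3*(-2 + 5) - 64)/(12 - 5))*(-79) = 97 + ((3*3 - 64)/7)*(-79) = 97 + ((9 - 64)*(1/7))*(-79) = 97 - 55*1/7*(-79) = 97 - 55/7*(-79) = 97 + 4345/7 = 5024/7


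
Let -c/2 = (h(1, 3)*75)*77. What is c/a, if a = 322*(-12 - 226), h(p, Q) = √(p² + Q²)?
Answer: 825*√10/5474 ≈ 0.47659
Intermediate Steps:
h(p, Q) = √(Q² + p²)
a = -76636 (a = 322*(-238) = -76636)
c = -11550*√10 (c = -2*√(3² + 1²)*75*77 = -2*√(9 + 1)*75*77 = -2*√10*75*77 = -2*75*√10*77 = -11550*√10 ≈ -36524.)
c/a = -11550*√10/(-76636) = -11550*√10*(-1/76636) = 825*√10/5474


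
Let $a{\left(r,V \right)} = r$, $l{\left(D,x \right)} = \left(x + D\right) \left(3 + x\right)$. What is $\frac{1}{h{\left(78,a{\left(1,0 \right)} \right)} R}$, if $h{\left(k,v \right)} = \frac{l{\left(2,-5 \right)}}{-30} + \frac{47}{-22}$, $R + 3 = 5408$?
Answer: $- \frac{22}{277817} \approx -7.9189 \cdot 10^{-5}$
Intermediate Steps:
$R = 5405$ ($R = -3 + 5408 = 5405$)
$l{\left(D,x \right)} = \left(3 + x\right) \left(D + x\right)$ ($l{\left(D,x \right)} = \left(D + x\right) \left(3 + x\right) = \left(3 + x\right) \left(D + x\right)$)
$h{\left(k,v \right)} = - \frac{257}{110}$ ($h{\left(k,v \right)} = \frac{\left(-5\right)^{2} + 3 \cdot 2 + 3 \left(-5\right) + 2 \left(-5\right)}{-30} + \frac{47}{-22} = \left(25 + 6 - 15 - 10\right) \left(- \frac{1}{30}\right) + 47 \left(- \frac{1}{22}\right) = 6 \left(- \frac{1}{30}\right) - \frac{47}{22} = - \frac{1}{5} - \frac{47}{22} = - \frac{257}{110}$)
$\frac{1}{h{\left(78,a{\left(1,0 \right)} \right)} R} = \frac{1}{\left(- \frac{257}{110}\right) 5405} = \left(- \frac{110}{257}\right) \frac{1}{5405} = - \frac{22}{277817}$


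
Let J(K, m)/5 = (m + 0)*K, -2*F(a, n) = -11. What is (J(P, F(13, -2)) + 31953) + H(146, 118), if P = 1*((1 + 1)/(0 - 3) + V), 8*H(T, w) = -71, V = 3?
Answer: 768199/24 ≈ 32008.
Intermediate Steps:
H(T, w) = -71/8 (H(T, w) = (1/8)*(-71) = -71/8)
P = 7/3 (P = 1*((1 + 1)/(0 - 3) + 3) = 1*(2/(-3) + 3) = 1*(2*(-1/3) + 3) = 1*(-2/3 + 3) = 1*(7/3) = 7/3 ≈ 2.3333)
F(a, n) = 11/2 (F(a, n) = -1/2*(-11) = 11/2)
J(K, m) = 5*K*m (J(K, m) = 5*((m + 0)*K) = 5*(m*K) = 5*(K*m) = 5*K*m)
(J(P, F(13, -2)) + 31953) + H(146, 118) = (5*(7/3)*(11/2) + 31953) - 71/8 = (385/6 + 31953) - 71/8 = 192103/6 - 71/8 = 768199/24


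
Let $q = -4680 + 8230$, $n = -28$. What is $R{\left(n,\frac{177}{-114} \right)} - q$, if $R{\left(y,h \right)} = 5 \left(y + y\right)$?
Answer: $-3830$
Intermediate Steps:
$q = 3550$
$R{\left(y,h \right)} = 10 y$ ($R{\left(y,h \right)} = 5 \cdot 2 y = 10 y$)
$R{\left(n,\frac{177}{-114} \right)} - q = 10 \left(-28\right) - 3550 = -280 - 3550 = -3830$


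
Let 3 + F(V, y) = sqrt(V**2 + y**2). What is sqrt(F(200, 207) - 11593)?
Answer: sqrt(-11596 + sqrt(82849)) ≈ 106.34*I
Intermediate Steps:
F(V, y) = -3 + sqrt(V**2 + y**2)
sqrt(F(200, 207) - 11593) = sqrt((-3 + sqrt(200**2 + 207**2)) - 11593) = sqrt((-3 + sqrt(40000 + 42849)) - 11593) = sqrt((-3 + sqrt(82849)) - 11593) = sqrt(-11596 + sqrt(82849))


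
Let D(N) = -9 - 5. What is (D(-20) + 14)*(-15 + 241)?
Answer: 0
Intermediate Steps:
D(N) = -14
(D(-20) + 14)*(-15 + 241) = (-14 + 14)*(-15 + 241) = 0*226 = 0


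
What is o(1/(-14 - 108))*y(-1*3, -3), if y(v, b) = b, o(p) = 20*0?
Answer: 0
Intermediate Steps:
o(p) = 0
o(1/(-14 - 108))*y(-1*3, -3) = 0*(-3) = 0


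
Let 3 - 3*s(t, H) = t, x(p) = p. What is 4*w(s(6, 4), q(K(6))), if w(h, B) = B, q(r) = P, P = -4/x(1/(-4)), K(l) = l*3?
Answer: 64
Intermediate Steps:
s(t, H) = 1 - t/3
K(l) = 3*l
P = 16 (P = -4/(1/(-4)) = -4/(-¼) = -4*(-4) = 16)
q(r) = 16
4*w(s(6, 4), q(K(6))) = 4*16 = 64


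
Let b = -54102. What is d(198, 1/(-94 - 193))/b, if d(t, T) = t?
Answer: -33/9017 ≈ -0.0036598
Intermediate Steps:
d(198, 1/(-94 - 193))/b = 198/(-54102) = 198*(-1/54102) = -33/9017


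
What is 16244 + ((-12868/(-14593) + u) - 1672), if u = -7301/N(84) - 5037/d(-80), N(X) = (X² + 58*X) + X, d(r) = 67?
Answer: 24323028570019/1677786396 ≈ 14497.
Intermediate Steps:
N(X) = X² + 59*X
u = -8713373/114972 (u = -7301*1/(84*(59 + 84)) - 5037/67 = -7301/(84*143) - 5037*1/67 = -7301/12012 - 5037/67 = -7301*1/12012 - 5037/67 = -1043/1716 - 5037/67 = -8713373/114972 ≈ -75.787)
16244 + ((-12868/(-14593) + u) - 1672) = 16244 + ((-12868/(-14593) - 8713373/114972) - 1672) = 16244 + ((-12868*(-1/14593) - 8713373/114972) - 1672) = 16244 + ((12868/14593 - 8713373/114972) - 1672) = 16244 + (-125674792493/1677786396 - 1672) = 16244 - 2930933646605/1677786396 = 24323028570019/1677786396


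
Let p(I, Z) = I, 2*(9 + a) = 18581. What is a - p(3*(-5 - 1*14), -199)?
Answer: 18677/2 ≈ 9338.5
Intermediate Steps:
a = 18563/2 (a = -9 + (1/2)*18581 = -9 + 18581/2 = 18563/2 ≈ 9281.5)
a - p(3*(-5 - 1*14), -199) = 18563/2 - 3*(-5 - 1*14) = 18563/2 - 3*(-5 - 14) = 18563/2 - 3*(-19) = 18563/2 - 1*(-57) = 18563/2 + 57 = 18677/2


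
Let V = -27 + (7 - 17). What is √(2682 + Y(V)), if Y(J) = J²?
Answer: √4051 ≈ 63.647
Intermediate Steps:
V = -37 (V = -27 - 10 = -37)
√(2682 + Y(V)) = √(2682 + (-37)²) = √(2682 + 1369) = √4051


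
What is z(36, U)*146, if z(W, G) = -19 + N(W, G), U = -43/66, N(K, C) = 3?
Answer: -2336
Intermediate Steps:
U = -43/66 (U = -43*1/66 = -43/66 ≈ -0.65152)
z(W, G) = -16 (z(W, G) = -19 + 3 = -16)
z(36, U)*146 = -16*146 = -2336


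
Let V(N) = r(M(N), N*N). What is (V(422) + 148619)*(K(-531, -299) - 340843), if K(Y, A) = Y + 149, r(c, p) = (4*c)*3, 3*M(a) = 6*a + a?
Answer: -54744432875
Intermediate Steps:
M(a) = 7*a/3 (M(a) = (6*a + a)/3 = (7*a)/3 = 7*a/3)
r(c, p) = 12*c
K(Y, A) = 149 + Y
V(N) = 28*N (V(N) = 12*(7*N/3) = 28*N)
(V(422) + 148619)*(K(-531, -299) - 340843) = (28*422 + 148619)*((149 - 531) - 340843) = (11816 + 148619)*(-382 - 340843) = 160435*(-341225) = -54744432875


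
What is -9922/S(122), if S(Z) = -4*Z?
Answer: 4961/244 ≈ 20.332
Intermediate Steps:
-9922/S(122) = -9922/((-4*122)) = -9922/(-488) = -9922*(-1/488) = 4961/244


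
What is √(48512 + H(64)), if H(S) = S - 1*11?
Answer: √48565 ≈ 220.37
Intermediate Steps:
H(S) = -11 + S (H(S) = S - 11 = -11 + S)
√(48512 + H(64)) = √(48512 + (-11 + 64)) = √(48512 + 53) = √48565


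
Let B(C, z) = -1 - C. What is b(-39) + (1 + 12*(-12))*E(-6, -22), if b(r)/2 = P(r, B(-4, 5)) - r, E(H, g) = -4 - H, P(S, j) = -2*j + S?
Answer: -298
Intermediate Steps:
P(S, j) = S - 2*j
b(r) = -12 (b(r) = 2*((r - 2*(-1 - 1*(-4))) - r) = 2*((r - 2*(-1 + 4)) - r) = 2*((r - 2*3) - r) = 2*((r - 6) - r) = 2*((-6 + r) - r) = 2*(-6) = -12)
b(-39) + (1 + 12*(-12))*E(-6, -22) = -12 + (1 + 12*(-12))*(-4 - 1*(-6)) = -12 + (1 - 144)*(-4 + 6) = -12 - 143*2 = -12 - 286 = -298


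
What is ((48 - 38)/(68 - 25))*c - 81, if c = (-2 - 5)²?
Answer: -2993/43 ≈ -69.605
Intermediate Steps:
c = 49 (c = (-7)² = 49)
((48 - 38)/(68 - 25))*c - 81 = ((48 - 38)/(68 - 25))*49 - 81 = (10/43)*49 - 81 = 490/43 - 81 = -2993/43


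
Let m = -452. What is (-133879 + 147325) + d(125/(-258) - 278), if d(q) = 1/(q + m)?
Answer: 2534100132/188465 ≈ 13446.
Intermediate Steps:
d(q) = 1/(-452 + q) (d(q) = 1/(q - 452) = 1/(-452 + q))
(-133879 + 147325) + d(125/(-258) - 278) = (-133879 + 147325) + 1/(-452 + (125/(-258) - 278)) = 13446 + 1/(-452 + (125*(-1/258) - 278)) = 13446 + 1/(-452 + (-125/258 - 278)) = 13446 + 1/(-452 - 71849/258) = 13446 + 1/(-188465/258) = 13446 - 258/188465 = 2534100132/188465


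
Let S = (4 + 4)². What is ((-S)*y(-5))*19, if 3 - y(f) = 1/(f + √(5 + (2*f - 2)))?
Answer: -3838 - 38*I*√7 ≈ -3838.0 - 100.54*I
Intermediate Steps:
y(f) = 3 - 1/(f + √(3 + 2*f)) (y(f) = 3 - 1/(f + √(5 + (2*f - 2))) = 3 - 1/(f + √(5 + (-2 + 2*f))) = 3 - 1/(f + √(3 + 2*f)))
S = 64 (S = 8² = 64)
((-S)*y(-5))*19 = ((-1*64)*((-1 + 3*(-5) + 3*√(3 + 2*(-5)))/(-5 + √(3 + 2*(-5)))))*19 = -64*(-1 - 15 + 3*√(3 - 10))/(-5 + √(3 - 10))*19 = -64*(-1 - 15 + 3*√(-7))/(-5 + √(-7))*19 = -64*(-1 - 15 + 3*(I*√7))/(-5 + I*√7)*19 = -64*(-1 - 15 + 3*I*√7)/(-5 + I*√7)*19 = -64*(-16 + 3*I*√7)/(-5 + I*√7)*19 = -1216*(-16 + 3*I*√7)/(-5 + I*√7)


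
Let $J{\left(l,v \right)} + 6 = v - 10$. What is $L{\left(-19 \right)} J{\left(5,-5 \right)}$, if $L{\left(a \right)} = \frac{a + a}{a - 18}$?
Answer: $- \frac{798}{37} \approx -21.568$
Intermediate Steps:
$J{\left(l,v \right)} = -16 + v$ ($J{\left(l,v \right)} = -6 + \left(v - 10\right) = -6 + \left(-10 + v\right) = -16 + v$)
$L{\left(a \right)} = \frac{2 a}{-18 + a}$
$L{\left(-19 \right)} J{\left(5,-5 \right)} = 2 \left(-19\right) \frac{1}{-18 - 19} \left(-16 - 5\right) = 2 \left(-19\right) \frac{1}{-37} \left(-21\right) = 2 \left(-19\right) \left(- \frac{1}{37}\right) \left(-21\right) = \frac{38}{37} \left(-21\right) = - \frac{798}{37}$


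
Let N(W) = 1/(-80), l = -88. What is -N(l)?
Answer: 1/80 ≈ 0.012500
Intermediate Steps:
N(W) = -1/80
-N(l) = -1*(-1/80) = 1/80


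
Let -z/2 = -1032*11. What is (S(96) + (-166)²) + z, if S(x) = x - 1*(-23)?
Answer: 50379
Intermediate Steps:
S(x) = 23 + x (S(x) = x + 23 = 23 + x)
z = 22704 (z = -(-344)*6*11 = -(-344)*66 = -2*(-11352) = 22704)
(S(96) + (-166)²) + z = ((23 + 96) + (-166)²) + 22704 = (119 + 27556) + 22704 = 27675 + 22704 = 50379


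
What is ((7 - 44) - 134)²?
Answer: 29241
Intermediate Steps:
((7 - 44) - 134)² = (-37 - 134)² = (-171)² = 29241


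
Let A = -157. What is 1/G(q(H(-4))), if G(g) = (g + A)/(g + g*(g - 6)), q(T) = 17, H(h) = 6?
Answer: -51/35 ≈ -1.4571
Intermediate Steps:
G(g) = (-157 + g)/(g + g*(-6 + g)) (G(g) = (g - 157)/(g + g*(g - 6)) = (-157 + g)/(g + g*(-6 + g)))
1/G(q(H(-4))) = 1/((-157 + 17)/(17*(-5 + 17))) = 1/((1/17)*(-140)/12) = 1/((1/17)*(1/12)*(-140)) = 1/(-35/51) = -51/35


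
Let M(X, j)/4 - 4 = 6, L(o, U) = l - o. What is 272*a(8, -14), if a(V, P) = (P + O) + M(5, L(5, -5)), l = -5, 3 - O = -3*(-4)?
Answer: 4624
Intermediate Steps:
O = -9 (O = 3 - (-3)*(-4) = 3 - 1*12 = 3 - 12 = -9)
L(o, U) = -5 - o
M(X, j) = 40 (M(X, j) = 16 + 4*6 = 16 + 24 = 40)
a(V, P) = 31 + P (a(V, P) = (P - 9) + 40 = (-9 + P) + 40 = 31 + P)
272*a(8, -14) = 272*(31 - 14) = 272*17 = 4624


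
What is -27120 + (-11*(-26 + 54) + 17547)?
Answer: -9881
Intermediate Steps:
-27120 + (-11*(-26 + 54) + 17547) = -27120 + (-11*28 + 17547) = -27120 + (-308 + 17547) = -27120 + 17239 = -9881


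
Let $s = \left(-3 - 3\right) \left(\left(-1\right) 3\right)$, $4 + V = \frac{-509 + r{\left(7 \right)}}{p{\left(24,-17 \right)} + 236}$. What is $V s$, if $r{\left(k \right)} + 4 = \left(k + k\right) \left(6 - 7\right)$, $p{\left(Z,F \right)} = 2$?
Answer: $- \frac{783}{7} \approx -111.86$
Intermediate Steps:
$r{\left(k \right)} = -4 - 2 k$ ($r{\left(k \right)} = -4 + \left(k + k\right) \left(6 - 7\right) = -4 + 2 k \left(-1\right) = -4 - 2 k$)
$V = - \frac{87}{14}$ ($V = -4 + \frac{-509 - 18}{2 + 236} = -4 + \frac{-509 - 18}{238} = -4 + \left(-509 - 18\right) \frac{1}{238} = -4 - \frac{31}{14} = - \frac{87}{14} \approx -6.2143$)
$s = 18$ ($s = \left(-6\right) \left(-3\right) = 18$)
$V s = \left(- \frac{87}{14}\right) 18 = - \frac{783}{7}$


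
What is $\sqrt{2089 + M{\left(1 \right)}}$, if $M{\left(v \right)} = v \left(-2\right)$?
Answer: $\sqrt{2087} \approx 45.684$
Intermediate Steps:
$M{\left(v \right)} = - 2 v$
$\sqrt{2089 + M{\left(1 \right)}} = \sqrt{2089 - 2} = \sqrt{2087}$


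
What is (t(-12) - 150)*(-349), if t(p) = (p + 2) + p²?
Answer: 5584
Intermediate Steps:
t(p) = 2 + p + p² (t(p) = (2 + p) + p² = 2 + p + p²)
(t(-12) - 150)*(-349) = ((2 - 12 + (-12)²) - 150)*(-349) = ((2 - 12 + 144) - 150)*(-349) = (134 - 150)*(-349) = -16*(-349) = 5584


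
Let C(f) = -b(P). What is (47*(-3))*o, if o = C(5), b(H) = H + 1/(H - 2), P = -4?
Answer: -1175/2 ≈ -587.50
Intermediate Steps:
b(H) = H + 1/(-2 + H)
C(f) = 25/6 (C(f) = -(1 + (-4)**2 - 2*(-4))/(-2 - 4) = -(1 + 16 + 8)/(-6) = -(-1)*25/6 = -1*(-25/6) = 25/6)
o = 25/6 ≈ 4.1667
(47*(-3))*o = (47*(-3))*(25/6) = -141*25/6 = -1175/2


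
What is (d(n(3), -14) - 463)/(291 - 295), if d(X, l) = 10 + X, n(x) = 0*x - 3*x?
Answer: 231/2 ≈ 115.50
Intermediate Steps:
n(x) = -3*x (n(x) = 0 - 3*x = -3*x)
(d(n(3), -14) - 463)/(291 - 295) = ((10 - 3*3) - 463)/(291 - 295) = ((10 - 9) - 463)/(-4) = (1 - 463)*(-¼) = -462*(-¼) = 231/2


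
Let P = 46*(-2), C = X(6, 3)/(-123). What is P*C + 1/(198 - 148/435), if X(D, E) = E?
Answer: 7928179/3525262 ≈ 2.2490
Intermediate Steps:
C = -1/41 (C = 3/(-123) = 3*(-1/123) = -1/41 ≈ -0.024390)
P = -92
P*C + 1/(198 - 148/435) = -92*(-1/41) + 1/(198 - 148/435) = 92/41 + 1/(198 - 148*1/435) = 92/41 + 1/(198 - 148/435) = 92/41 + 1/(85982/435) = 92/41 + 435/85982 = 7928179/3525262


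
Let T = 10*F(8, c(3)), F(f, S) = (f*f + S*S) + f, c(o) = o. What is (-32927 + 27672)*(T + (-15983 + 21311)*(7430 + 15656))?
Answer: -646380859590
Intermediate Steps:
F(f, S) = f + S² + f² (F(f, S) = (f² + S²) + f = (S² + f²) + f = f + S² + f²)
T = 810 (T = 10*(8 + 3² + 8²) = 10*(8 + 9 + 64) = 10*81 = 810)
(-32927 + 27672)*(T + (-15983 + 21311)*(7430 + 15656)) = (-32927 + 27672)*(810 + (-15983 + 21311)*(7430 + 15656)) = -5255*(810 + 5328*23086) = -5255*(810 + 123002208) = -5255*123003018 = -646380859590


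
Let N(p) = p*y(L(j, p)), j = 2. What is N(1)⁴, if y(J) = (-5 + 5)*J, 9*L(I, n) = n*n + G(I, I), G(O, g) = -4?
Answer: 0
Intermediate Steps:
L(I, n) = -4/9 + n²/9 (L(I, n) = (n*n - 4)/9 = (n² - 4)/9 = (-4 + n²)/9 = -4/9 + n²/9)
y(J) = 0 (y(J) = 0*J = 0)
N(p) = 0 (N(p) = p*0 = 0)
N(1)⁴ = 0⁴ = 0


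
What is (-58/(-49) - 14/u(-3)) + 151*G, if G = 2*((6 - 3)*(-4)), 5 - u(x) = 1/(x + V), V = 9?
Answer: -5152138/1421 ≈ -3625.7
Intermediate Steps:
u(x) = 5 - 1/(9 + x) (u(x) = 5 - 1/(x + 9) = 5 - 1/(9 + x))
G = -24 (G = 2*(3*(-4)) = 2*(-12) = -24)
(-58/(-49) - 14/u(-3)) + 151*G = (-58/(-49) - 14*(9 - 3)/(44 + 5*(-3))) + 151*(-24) = (-58*(-1/49) - 14*6/(44 - 15)) - 3624 = (58/49 - 14/((⅙)*29)) - 3624 = (58/49 - 14/29/6) - 3624 = (58/49 - 14*6/29) - 3624 = (58/49 - 84/29) - 3624 = -2434/1421 - 3624 = -5152138/1421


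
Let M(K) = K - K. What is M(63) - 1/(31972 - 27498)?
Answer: -1/4474 ≈ -0.00022351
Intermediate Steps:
M(K) = 0
M(63) - 1/(31972 - 27498) = 0 - 1/(31972 - 27498) = 0 - 1/4474 = -1/4474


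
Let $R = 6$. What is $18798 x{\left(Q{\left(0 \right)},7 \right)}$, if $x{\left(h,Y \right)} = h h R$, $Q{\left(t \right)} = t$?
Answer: $0$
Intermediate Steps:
$x{\left(h,Y \right)} = 6 h^{2}$ ($x{\left(h,Y \right)} = h h 6 = h^{2} \cdot 6 = 6 h^{2}$)
$18798 x{\left(Q{\left(0 \right)},7 \right)} = 18798 \cdot 6 \cdot 0^{2} = 18798 \cdot 6 \cdot 0 = 18798 \cdot 0 = 0$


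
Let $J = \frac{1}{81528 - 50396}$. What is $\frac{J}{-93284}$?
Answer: $- \frac{1}{2904117488} \approx -3.4434 \cdot 10^{-10}$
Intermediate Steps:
$J = \frac{1}{31132} \approx 3.2121 \cdot 10^{-5}$
$\frac{J}{-93284} = \frac{1}{31132 \left(-93284\right)} = \frac{1}{31132} \left(- \frac{1}{93284}\right) = - \frac{1}{2904117488}$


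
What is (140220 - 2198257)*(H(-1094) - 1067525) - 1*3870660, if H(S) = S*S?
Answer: -266130693167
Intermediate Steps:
H(S) = S²
(140220 - 2198257)*(H(-1094) - 1067525) - 1*3870660 = (140220 - 2198257)*((-1094)² - 1067525) - 1*3870660 = -2058037*(1196836 - 1067525) - 3870660 = -2058037*129311 - 3870660 = -266126822507 - 3870660 = -266130693167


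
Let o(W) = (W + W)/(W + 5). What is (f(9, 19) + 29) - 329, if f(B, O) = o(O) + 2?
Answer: -3557/12 ≈ -296.42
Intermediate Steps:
o(W) = 2*W/(5 + W) (o(W) = (2*W)/(5 + W) = 2*W/(5 + W))
f(B, O) = 2 + 2*O/(5 + O) (f(B, O) = 2*O/(5 + O) + 2 = 2 + 2*O/(5 + O))
(f(9, 19) + 29) - 329 = (2*(5 + 2*19)/(5 + 19) + 29) - 329 = (2*(5 + 38)/24 + 29) - 329 = (2*(1/24)*43 + 29) - 329 = (43/12 + 29) - 329 = 391/12 - 329 = -3557/12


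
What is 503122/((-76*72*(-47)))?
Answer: 251561/128592 ≈ 1.9563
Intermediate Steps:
503122/((-76*72*(-47))) = 503122/((-5472*(-47))) = 503122/257184 = 503122*(1/257184) = 251561/128592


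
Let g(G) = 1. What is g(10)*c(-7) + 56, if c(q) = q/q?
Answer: 57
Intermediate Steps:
c(q) = 1
g(10)*c(-7) + 56 = 1*1 + 56 = 1 + 56 = 57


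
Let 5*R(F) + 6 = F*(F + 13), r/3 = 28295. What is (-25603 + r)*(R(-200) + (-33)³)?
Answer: -8435295062/5 ≈ -1.6871e+9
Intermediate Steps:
r = 84885 (r = 3*28295 = 84885)
R(F) = -6/5 + F*(13 + F)/5 (R(F) = -6/5 + (F*(F + 13))/5 = -6/5 + (F*(13 + F))/5 = -6/5 + F*(13 + F)/5)
(-25603 + r)*(R(-200) + (-33)³) = (-25603 + 84885)*((-6/5 + (⅕)*(-200)² + (13/5)*(-200)) + (-33)³) = 59282*((-6/5 + (⅕)*40000 - 520) - 35937) = 59282*((-6/5 + 8000 - 520) - 35937) = 59282*(37394/5 - 35937) = 59282*(-142291/5) = -8435295062/5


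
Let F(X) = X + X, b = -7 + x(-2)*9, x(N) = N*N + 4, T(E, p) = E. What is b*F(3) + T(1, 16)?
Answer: 391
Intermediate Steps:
x(N) = 4 + N² (x(N) = N² + 4 = 4 + N²)
b = 65 (b = -7 + (4 + (-2)²)*9 = -7 + (4 + 4)*9 = -7 + 8*9 = -7 + 72 = 65)
F(X) = 2*X
b*F(3) + T(1, 16) = 65*(2*3) + 1 = 65*6 + 1 = 390 + 1 = 391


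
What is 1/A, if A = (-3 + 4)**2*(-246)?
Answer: -1/246 ≈ -0.0040650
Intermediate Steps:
A = -246 (A = 1**2*(-246) = 1*(-246) = -246)
1/A = 1/(-246) = -1/246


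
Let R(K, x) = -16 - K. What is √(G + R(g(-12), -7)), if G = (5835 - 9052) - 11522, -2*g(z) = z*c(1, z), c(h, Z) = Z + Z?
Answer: I*√14611 ≈ 120.88*I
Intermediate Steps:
c(h, Z) = 2*Z
g(z) = -z² (g(z) = -z*2*z/2 = -z²)
G = -14739 (G = -3217 - 11522 = -14739)
√(G + R(g(-12), -7)) = √(-14739 + (-16 - (-1)*(-12)²)) = √(-14739 + (-16 - (-1)*144)) = √(-14739 + (-16 - 1*(-144))) = √(-14739 + (-16 + 144)) = √(-14739 + 128) = √(-14611) = I*√14611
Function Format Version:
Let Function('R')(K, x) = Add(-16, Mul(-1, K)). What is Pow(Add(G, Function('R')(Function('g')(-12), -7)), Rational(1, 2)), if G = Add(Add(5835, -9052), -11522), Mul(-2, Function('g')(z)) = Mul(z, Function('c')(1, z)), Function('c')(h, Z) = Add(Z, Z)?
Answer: Mul(I, Pow(14611, Rational(1, 2))) ≈ Mul(120.88, I)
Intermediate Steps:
Function('c')(h, Z) = Mul(2, Z)
Function('g')(z) = Mul(-1, Pow(z, 2)) (Function('g')(z) = Mul(Rational(-1, 2), Mul(z, Mul(2, z))) = Mul(Rational(-1, 2), Mul(2, Pow(z, 2))) = Mul(-1, Pow(z, 2)))
G = -14739 (G = Add(-3217, -11522) = -14739)
Pow(Add(G, Function('R')(Function('g')(-12), -7)), Rational(1, 2)) = Pow(Add(-14739, Add(-16, Mul(-1, Mul(-1, Pow(-12, 2))))), Rational(1, 2)) = Pow(Add(-14739, Add(-16, Mul(-1, Mul(-1, 144)))), Rational(1, 2)) = Pow(Add(-14739, Add(-16, Mul(-1, -144))), Rational(1, 2)) = Pow(Add(-14739, Add(-16, 144)), Rational(1, 2)) = Pow(Add(-14739, 128), Rational(1, 2)) = Pow(-14611, Rational(1, 2)) = Mul(I, Pow(14611, Rational(1, 2)))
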